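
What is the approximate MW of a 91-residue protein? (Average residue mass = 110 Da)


MW = n_residues * 110 Da
MW = 91 * 110
MW = 10010 Da

10010 Da


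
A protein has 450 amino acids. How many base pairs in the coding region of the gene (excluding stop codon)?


Each amino acid = 1 codon = 3 bp
bp = 450 * 3 = 1350 bp

1350 bp


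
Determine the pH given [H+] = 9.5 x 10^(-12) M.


pH = -log10([H+])
pH = -log10(9.5 x 10^(-12))
pH = 11.0223

11.0223


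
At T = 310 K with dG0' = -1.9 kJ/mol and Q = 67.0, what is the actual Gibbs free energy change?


dG = dG0' + RT * ln(Q) / 1000
dG = -1.9 + 8.314 * 310 * ln(67.0) / 1000
dG = 8.9369 kJ/mol

8.9369 kJ/mol


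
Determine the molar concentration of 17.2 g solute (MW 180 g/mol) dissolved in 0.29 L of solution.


C = (mass / MW) / volume
C = (17.2 / 180) / 0.29
C = 0.3295 M

0.3295 M


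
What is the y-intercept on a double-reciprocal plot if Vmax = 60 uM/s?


y-intercept = 1/Vmax
= 1/60
= 0.0167 s/uM

0.0167 s/uM


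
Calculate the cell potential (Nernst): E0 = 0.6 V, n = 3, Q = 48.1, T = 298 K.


E = E0 - (RT/nF) * ln(Q)
E = 0.6 - (8.314 * 298 / (3 * 96485)) * ln(48.1)
E = 0.5668 V

0.5668 V


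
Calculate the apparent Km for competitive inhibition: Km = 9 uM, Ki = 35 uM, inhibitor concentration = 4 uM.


Km_app = Km * (1 + [I]/Ki)
Km_app = 9 * (1 + 4/35)
Km_app = 10.0286 uM

10.0286 uM


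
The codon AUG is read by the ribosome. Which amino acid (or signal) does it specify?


Standard genetic code lookup.
Codon AUG -> Met (start)

Met (start)


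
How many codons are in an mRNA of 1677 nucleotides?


codons = nucleotides / 3
codons = 1677 / 3 = 559

559


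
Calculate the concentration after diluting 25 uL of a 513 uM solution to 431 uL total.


C2 = C1 * V1 / V2
C2 = 513 * 25 / 431
C2 = 29.7564 uM

29.7564 uM


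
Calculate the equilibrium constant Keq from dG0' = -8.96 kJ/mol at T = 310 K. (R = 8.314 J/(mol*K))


Keq = exp(-dG0 * 1000 / (R * T))
Keq = exp(-(-8.96) * 1000 / (8.314 * 310))
Keq = 32.3448

32.3448


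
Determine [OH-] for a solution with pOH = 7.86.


[OH-] = 10^(-pOH)
[OH-] = 10^(-7.86)
[OH-] = 1.380e-08 M

1.380e-08 M


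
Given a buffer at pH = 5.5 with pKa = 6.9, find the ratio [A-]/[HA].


[A-]/[HA] = 10^(pH - pKa)
= 10^(5.5 - 6.9)
= 0.0398

0.0398


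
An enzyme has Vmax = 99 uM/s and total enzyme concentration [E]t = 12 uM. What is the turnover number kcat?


kcat = Vmax / [E]t
kcat = 99 / 12
kcat = 8.25 s^-1

8.25 s^-1


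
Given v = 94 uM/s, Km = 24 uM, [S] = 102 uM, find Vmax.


Vmax = v * (Km + [S]) / [S]
Vmax = 94 * (24 + 102) / 102
Vmax = 116.1176 uM/s

116.1176 uM/s


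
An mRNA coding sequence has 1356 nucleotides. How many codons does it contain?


codons = nucleotides / 3
codons = 1356 / 3 = 452

452


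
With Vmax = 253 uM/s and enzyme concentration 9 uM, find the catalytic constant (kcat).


kcat = Vmax / [E]t
kcat = 253 / 9
kcat = 28.1111 s^-1

28.1111 s^-1


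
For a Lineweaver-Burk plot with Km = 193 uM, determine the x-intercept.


x-intercept = -1/Km
= -1/193
= -0.0052 1/uM

-0.0052 1/uM


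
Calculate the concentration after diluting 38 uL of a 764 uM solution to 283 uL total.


C2 = C1 * V1 / V2
C2 = 764 * 38 / 283
C2 = 102.5866 uM

102.5866 uM


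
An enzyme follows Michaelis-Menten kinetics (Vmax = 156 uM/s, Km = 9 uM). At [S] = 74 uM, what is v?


v = Vmax * [S] / (Km + [S])
v = 156 * 74 / (9 + 74)
v = 139.0843 uM/s

139.0843 uM/s


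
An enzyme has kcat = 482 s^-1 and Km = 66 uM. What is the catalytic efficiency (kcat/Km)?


Catalytic efficiency = kcat / Km
= 482 / 66
= 7.303 uM^-1*s^-1

7.303 uM^-1*s^-1


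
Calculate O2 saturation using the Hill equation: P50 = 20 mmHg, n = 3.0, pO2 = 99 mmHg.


Y = pO2^n / (P50^n + pO2^n)
Y = 99^3.0 / (20^3.0 + 99^3.0)
Y = 99.18%

99.18%


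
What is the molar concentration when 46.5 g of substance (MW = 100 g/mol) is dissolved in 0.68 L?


C = (mass / MW) / volume
C = (46.5 / 100) / 0.68
C = 0.6838 M

0.6838 M


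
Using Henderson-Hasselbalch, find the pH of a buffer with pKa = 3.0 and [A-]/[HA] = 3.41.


pH = pKa + log10([A-]/[HA])
pH = 3.0 + log10(3.41)
pH = 3.5328

3.5328


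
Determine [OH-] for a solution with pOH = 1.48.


[OH-] = 10^(-pOH)
[OH-] = 10^(-1.48)
[OH-] = 0.0331 M

0.0331 M


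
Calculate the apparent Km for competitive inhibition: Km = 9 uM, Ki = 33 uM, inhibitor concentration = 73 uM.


Km_app = Km * (1 + [I]/Ki)
Km_app = 9 * (1 + 73/33)
Km_app = 28.9091 uM

28.9091 uM


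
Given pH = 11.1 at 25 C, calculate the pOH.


pOH = 14 - pH
pOH = 14 - 11.1
pOH = 2.9

2.9


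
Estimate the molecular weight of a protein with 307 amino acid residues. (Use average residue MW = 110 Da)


MW = n_residues * 110 Da
MW = 307 * 110
MW = 33770 Da

33770 Da


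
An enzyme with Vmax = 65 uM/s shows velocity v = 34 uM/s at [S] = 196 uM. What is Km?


Km = [S] * (Vmax - v) / v
Km = 196 * (65 - 34) / 34
Km = 178.7059 uM

178.7059 uM


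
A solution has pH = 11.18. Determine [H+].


[H+] = 10^(-pH)
[H+] = 10^(-11.18)
[H+] = 6.607e-12 M

6.607e-12 M


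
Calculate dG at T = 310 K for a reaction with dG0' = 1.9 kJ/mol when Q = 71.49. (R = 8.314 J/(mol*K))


dG = dG0' + RT * ln(Q) / 1000
dG = 1.9 + 8.314 * 310 * ln(71.49) / 1000
dG = 12.9041 kJ/mol

12.9041 kJ/mol


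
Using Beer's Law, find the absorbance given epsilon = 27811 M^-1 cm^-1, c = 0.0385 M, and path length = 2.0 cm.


A = epsilon * c * l
A = 27811 * 0.0385 * 2.0
A = 2141.447

2141.447


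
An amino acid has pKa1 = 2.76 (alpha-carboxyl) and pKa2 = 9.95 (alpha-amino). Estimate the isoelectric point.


pI = (pKa1 + pKa2) / 2
pI = (2.76 + 9.95) / 2
pI = 6.355

6.355


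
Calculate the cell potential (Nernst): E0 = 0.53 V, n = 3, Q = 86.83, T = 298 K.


E = E0 - (RT/nF) * ln(Q)
E = 0.53 - (8.314 * 298 / (3 * 96485)) * ln(86.83)
E = 0.4918 V

0.4918 V


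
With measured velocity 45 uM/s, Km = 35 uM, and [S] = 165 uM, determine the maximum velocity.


Vmax = v * (Km + [S]) / [S]
Vmax = 45 * (35 + 165) / 165
Vmax = 54.5455 uM/s

54.5455 uM/s


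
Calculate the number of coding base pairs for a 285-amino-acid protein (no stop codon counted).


Each amino acid = 1 codon = 3 bp
bp = 285 * 3 = 855 bp

855 bp


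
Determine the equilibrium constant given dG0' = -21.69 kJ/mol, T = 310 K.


Keq = exp(-dG0 * 1000 / (R * T))
Keq = exp(-(-21.69) * 1000 / (8.314 * 310))
Keq = 4517.2259

4517.2259


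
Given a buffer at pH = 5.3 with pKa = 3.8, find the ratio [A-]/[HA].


[A-]/[HA] = 10^(pH - pKa)
= 10^(5.3 - 3.8)
= 31.6228

31.6228


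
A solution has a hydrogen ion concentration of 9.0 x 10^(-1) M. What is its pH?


pH = -log10([H+])
pH = -log10(9.0 x 10^(-1))
pH = 0.0458

0.0458


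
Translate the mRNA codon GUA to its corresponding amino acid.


Standard genetic code lookup.
Codon GUA -> Val

Val


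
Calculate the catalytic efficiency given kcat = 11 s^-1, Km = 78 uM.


Catalytic efficiency = kcat / Km
= 11 / 78
= 0.141 uM^-1*s^-1

0.141 uM^-1*s^-1


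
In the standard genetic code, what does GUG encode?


Standard genetic code lookup.
Codon GUG -> Val

Val


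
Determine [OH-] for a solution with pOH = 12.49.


[OH-] = 10^(-pOH)
[OH-] = 10^(-12.49)
[OH-] = 3.236e-13 M

3.236e-13 M


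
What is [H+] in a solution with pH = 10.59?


[H+] = 10^(-pH)
[H+] = 10^(-10.59)
[H+] = 2.570e-11 M

2.570e-11 M


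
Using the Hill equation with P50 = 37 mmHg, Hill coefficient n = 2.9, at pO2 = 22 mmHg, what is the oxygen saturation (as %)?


Y = pO2^n / (P50^n + pO2^n)
Y = 22^2.9 / (37^2.9 + 22^2.9)
Y = 18.13%

18.13%


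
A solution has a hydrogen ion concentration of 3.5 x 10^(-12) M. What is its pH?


pH = -log10([H+])
pH = -log10(3.5 x 10^(-12))
pH = 11.4559

11.4559


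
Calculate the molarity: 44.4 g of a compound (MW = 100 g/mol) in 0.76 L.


C = (mass / MW) / volume
C = (44.4 / 100) / 0.76
C = 0.5842 M

0.5842 M


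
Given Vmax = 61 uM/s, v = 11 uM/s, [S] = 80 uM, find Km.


Km = [S] * (Vmax - v) / v
Km = 80 * (61 - 11) / 11
Km = 363.6364 uM

363.6364 uM


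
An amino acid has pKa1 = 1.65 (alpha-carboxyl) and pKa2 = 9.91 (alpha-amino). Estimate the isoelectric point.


pI = (pKa1 + pKa2) / 2
pI = (1.65 + 9.91) / 2
pI = 5.78

5.78


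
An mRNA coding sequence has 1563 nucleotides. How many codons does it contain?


codons = nucleotides / 3
codons = 1563 / 3 = 521

521


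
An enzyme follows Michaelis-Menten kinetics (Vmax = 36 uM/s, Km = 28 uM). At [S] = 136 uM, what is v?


v = Vmax * [S] / (Km + [S])
v = 36 * 136 / (28 + 136)
v = 29.8537 uM/s

29.8537 uM/s


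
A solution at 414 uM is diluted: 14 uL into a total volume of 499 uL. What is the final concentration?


C2 = C1 * V1 / V2
C2 = 414 * 14 / 499
C2 = 11.6152 uM

11.6152 uM


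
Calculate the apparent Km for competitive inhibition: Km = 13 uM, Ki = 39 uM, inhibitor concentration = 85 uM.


Km_app = Km * (1 + [I]/Ki)
Km_app = 13 * (1 + 85/39)
Km_app = 41.3333 uM

41.3333 uM


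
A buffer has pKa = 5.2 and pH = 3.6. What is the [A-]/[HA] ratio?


[A-]/[HA] = 10^(pH - pKa)
= 10^(3.6 - 5.2)
= 0.0251

0.0251


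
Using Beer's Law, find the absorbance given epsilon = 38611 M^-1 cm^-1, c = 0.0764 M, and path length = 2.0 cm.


A = epsilon * c * l
A = 38611 * 0.0764 * 2.0
A = 5899.7608

5899.7608


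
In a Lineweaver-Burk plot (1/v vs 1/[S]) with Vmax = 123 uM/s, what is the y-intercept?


y-intercept = 1/Vmax
= 1/123
= 0.0081 s/uM

0.0081 s/uM


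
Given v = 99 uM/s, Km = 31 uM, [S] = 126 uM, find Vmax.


Vmax = v * (Km + [S]) / [S]
Vmax = 99 * (31 + 126) / 126
Vmax = 123.3571 uM/s

123.3571 uM/s


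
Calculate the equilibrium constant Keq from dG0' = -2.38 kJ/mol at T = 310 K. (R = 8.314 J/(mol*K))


Keq = exp(-dG0 * 1000 / (R * T))
Keq = exp(-(-2.38) * 1000 / (8.314 * 310))
Keq = 2.5179

2.5179


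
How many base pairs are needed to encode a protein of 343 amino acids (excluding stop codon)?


Each amino acid = 1 codon = 3 bp
bp = 343 * 3 = 1029 bp

1029 bp


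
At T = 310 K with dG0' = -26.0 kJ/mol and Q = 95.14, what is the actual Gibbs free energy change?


dG = dG0' + RT * ln(Q) / 1000
dG = -26.0 + 8.314 * 310 * ln(95.14) / 1000
dG = -14.2593 kJ/mol

-14.2593 kJ/mol


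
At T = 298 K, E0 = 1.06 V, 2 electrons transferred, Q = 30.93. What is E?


E = E0 - (RT/nF) * ln(Q)
E = 1.06 - (8.314 * 298 / (2 * 96485)) * ln(30.93)
E = 1.0159 V

1.0159 V


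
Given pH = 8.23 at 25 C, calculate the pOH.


pOH = 14 - pH
pOH = 14 - 8.23
pOH = 5.77

5.77


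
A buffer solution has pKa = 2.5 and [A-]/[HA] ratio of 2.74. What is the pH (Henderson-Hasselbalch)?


pH = pKa + log10([A-]/[HA])
pH = 2.5 + log10(2.74)
pH = 2.9378

2.9378


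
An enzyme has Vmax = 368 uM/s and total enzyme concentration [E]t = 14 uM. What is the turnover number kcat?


kcat = Vmax / [E]t
kcat = 368 / 14
kcat = 26.2857 s^-1

26.2857 s^-1


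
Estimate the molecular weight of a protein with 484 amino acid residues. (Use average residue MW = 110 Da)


MW = n_residues * 110 Da
MW = 484 * 110
MW = 53240 Da

53240 Da


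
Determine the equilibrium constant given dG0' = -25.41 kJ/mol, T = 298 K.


Keq = exp(-dG0 * 1000 / (R * T))
Keq = exp(-(-25.41) * 1000 / (8.314 * 298))
Keq = 28452.995

28452.995


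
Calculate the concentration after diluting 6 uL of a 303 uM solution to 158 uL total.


C2 = C1 * V1 / V2
C2 = 303 * 6 / 158
C2 = 11.5063 uM

11.5063 uM


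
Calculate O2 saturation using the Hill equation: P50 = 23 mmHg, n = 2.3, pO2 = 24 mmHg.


Y = pO2^n / (P50^n + pO2^n)
Y = 24^2.3 / (23^2.3 + 24^2.3)
Y = 52.45%

52.45%


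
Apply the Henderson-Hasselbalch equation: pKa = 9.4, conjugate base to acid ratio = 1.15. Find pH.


pH = pKa + log10([A-]/[HA])
pH = 9.4 + log10(1.15)
pH = 9.4607

9.4607


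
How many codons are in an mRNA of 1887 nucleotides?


codons = nucleotides / 3
codons = 1887 / 3 = 629

629


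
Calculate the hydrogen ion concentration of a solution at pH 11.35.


[H+] = 10^(-pH)
[H+] = 10^(-11.35)
[H+] = 4.467e-12 M

4.467e-12 M


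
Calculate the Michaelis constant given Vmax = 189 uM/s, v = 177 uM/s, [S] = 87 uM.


Km = [S] * (Vmax - v) / v
Km = 87 * (189 - 177) / 177
Km = 5.8983 uM

5.8983 uM


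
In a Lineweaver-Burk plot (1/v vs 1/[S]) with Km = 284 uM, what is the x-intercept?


x-intercept = -1/Km
= -1/284
= -0.0035 1/uM

-0.0035 1/uM


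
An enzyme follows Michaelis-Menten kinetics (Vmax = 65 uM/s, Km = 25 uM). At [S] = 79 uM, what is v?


v = Vmax * [S] / (Km + [S])
v = 65 * 79 / (25 + 79)
v = 49.375 uM/s

49.375 uM/s


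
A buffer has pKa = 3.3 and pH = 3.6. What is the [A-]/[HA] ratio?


[A-]/[HA] = 10^(pH - pKa)
= 10^(3.6 - 3.3)
= 1.9953

1.9953


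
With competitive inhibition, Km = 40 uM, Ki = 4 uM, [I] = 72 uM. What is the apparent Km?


Km_app = Km * (1 + [I]/Ki)
Km_app = 40 * (1 + 72/4)
Km_app = 760.0 uM

760.0 uM


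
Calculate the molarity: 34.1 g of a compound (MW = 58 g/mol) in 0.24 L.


C = (mass / MW) / volume
C = (34.1 / 58) / 0.24
C = 2.4497 M

2.4497 M


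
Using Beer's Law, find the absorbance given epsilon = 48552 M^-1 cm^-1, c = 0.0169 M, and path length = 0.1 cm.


A = epsilon * c * l
A = 48552 * 0.0169 * 0.1
A = 82.0529

82.0529


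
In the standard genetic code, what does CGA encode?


Standard genetic code lookup.
Codon CGA -> Arg

Arg


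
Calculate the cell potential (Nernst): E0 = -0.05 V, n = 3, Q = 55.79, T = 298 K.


E = E0 - (RT/nF) * ln(Q)
E = -0.05 - (8.314 * 298 / (3 * 96485)) * ln(55.79)
E = -0.0844 V

-0.0844 V


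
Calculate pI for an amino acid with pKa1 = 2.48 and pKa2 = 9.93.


pI = (pKa1 + pKa2) / 2
pI = (2.48 + 9.93) / 2
pI = 6.205

6.205


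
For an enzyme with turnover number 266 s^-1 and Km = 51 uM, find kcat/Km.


Catalytic efficiency = kcat / Km
= 266 / 51
= 5.2157 uM^-1*s^-1

5.2157 uM^-1*s^-1


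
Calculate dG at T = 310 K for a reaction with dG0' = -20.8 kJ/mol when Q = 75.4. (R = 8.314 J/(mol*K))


dG = dG0' + RT * ln(Q) / 1000
dG = -20.8 + 8.314 * 310 * ln(75.4) / 1000
dG = -9.6587 kJ/mol

-9.6587 kJ/mol


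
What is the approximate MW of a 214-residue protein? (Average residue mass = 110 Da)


MW = n_residues * 110 Da
MW = 214 * 110
MW = 23540 Da

23540 Da


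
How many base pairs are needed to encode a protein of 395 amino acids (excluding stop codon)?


Each amino acid = 1 codon = 3 bp
bp = 395 * 3 = 1185 bp

1185 bp


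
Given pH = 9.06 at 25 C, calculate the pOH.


pOH = 14 - pH
pOH = 14 - 9.06
pOH = 4.94

4.94


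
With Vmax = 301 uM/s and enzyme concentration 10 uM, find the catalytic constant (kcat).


kcat = Vmax / [E]t
kcat = 301 / 10
kcat = 30.1 s^-1

30.1 s^-1


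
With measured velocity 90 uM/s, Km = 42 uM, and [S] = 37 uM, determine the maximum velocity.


Vmax = v * (Km + [S]) / [S]
Vmax = 90 * (42 + 37) / 37
Vmax = 192.1622 uM/s

192.1622 uM/s


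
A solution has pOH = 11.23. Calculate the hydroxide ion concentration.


[OH-] = 10^(-pOH)
[OH-] = 10^(-11.23)
[OH-] = 5.888e-12 M

5.888e-12 M


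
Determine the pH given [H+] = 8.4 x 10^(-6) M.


pH = -log10([H+])
pH = -log10(8.4 x 10^(-6))
pH = 5.0757

5.0757


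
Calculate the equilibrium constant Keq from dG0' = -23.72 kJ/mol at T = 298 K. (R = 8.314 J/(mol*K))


Keq = exp(-dG0 * 1000 / (R * T))
Keq = exp(-(-23.72) * 1000 / (8.314 * 298))
Keq = 14384.252

14384.252


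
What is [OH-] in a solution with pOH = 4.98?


[OH-] = 10^(-pOH)
[OH-] = 10^(-4.98)
[OH-] = 1.047e-05 M

1.047e-05 M


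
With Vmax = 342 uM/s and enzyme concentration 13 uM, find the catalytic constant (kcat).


kcat = Vmax / [E]t
kcat = 342 / 13
kcat = 26.3077 s^-1

26.3077 s^-1


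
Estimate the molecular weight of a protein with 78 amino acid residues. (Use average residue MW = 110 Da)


MW = n_residues * 110 Da
MW = 78 * 110
MW = 8580 Da

8580 Da


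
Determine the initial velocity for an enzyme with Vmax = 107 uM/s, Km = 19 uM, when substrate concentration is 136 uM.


v = Vmax * [S] / (Km + [S])
v = 107 * 136 / (19 + 136)
v = 93.8839 uM/s

93.8839 uM/s


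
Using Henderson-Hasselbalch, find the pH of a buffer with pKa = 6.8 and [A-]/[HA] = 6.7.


pH = pKa + log10([A-]/[HA])
pH = 6.8 + log10(6.7)
pH = 7.6261

7.6261


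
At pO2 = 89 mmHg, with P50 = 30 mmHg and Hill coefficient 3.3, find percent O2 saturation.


Y = pO2^n / (P50^n + pO2^n)
Y = 89^3.3 / (30^3.3 + 89^3.3)
Y = 97.31%

97.31%


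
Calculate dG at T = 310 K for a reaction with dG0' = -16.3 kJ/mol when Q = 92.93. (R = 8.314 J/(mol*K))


dG = dG0' + RT * ln(Q) / 1000
dG = -16.3 + 8.314 * 310 * ln(92.93) / 1000
dG = -4.6199 kJ/mol

-4.6199 kJ/mol


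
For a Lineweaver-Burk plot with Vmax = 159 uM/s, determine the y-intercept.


y-intercept = 1/Vmax
= 1/159
= 0.0063 s/uM

0.0063 s/uM


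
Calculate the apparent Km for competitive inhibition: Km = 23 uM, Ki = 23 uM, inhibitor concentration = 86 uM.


Km_app = Km * (1 + [I]/Ki)
Km_app = 23 * (1 + 86/23)
Km_app = 109.0 uM

109.0 uM


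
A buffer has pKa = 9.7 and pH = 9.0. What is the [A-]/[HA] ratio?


[A-]/[HA] = 10^(pH - pKa)
= 10^(9.0 - 9.7)
= 0.1995

0.1995


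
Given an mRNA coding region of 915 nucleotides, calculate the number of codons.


codons = nucleotides / 3
codons = 915 / 3 = 305

305


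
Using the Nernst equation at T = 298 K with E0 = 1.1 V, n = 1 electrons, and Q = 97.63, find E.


E = E0 - (RT/nF) * ln(Q)
E = 1.1 - (8.314 * 298 / (1 * 96485)) * ln(97.63)
E = 0.9824 V

0.9824 V


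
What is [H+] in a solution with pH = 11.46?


[H+] = 10^(-pH)
[H+] = 10^(-11.46)
[H+] = 3.467e-12 M

3.467e-12 M


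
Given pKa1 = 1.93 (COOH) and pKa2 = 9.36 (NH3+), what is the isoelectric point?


pI = (pKa1 + pKa2) / 2
pI = (1.93 + 9.36) / 2
pI = 5.645

5.645


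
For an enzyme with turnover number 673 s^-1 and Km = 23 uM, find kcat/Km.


Catalytic efficiency = kcat / Km
= 673 / 23
= 29.2609 uM^-1*s^-1

29.2609 uM^-1*s^-1


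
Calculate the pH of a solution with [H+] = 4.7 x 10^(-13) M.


pH = -log10([H+])
pH = -log10(4.7 x 10^(-13))
pH = 12.3279

12.3279


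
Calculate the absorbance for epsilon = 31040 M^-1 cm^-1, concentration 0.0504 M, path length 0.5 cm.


A = epsilon * c * l
A = 31040 * 0.0504 * 0.5
A = 782.208

782.208


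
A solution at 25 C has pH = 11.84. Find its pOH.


pOH = 14 - pH
pOH = 14 - 11.84
pOH = 2.16

2.16


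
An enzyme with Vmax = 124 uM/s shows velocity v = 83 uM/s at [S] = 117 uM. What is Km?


Km = [S] * (Vmax - v) / v
Km = 117 * (124 - 83) / 83
Km = 57.7952 uM

57.7952 uM


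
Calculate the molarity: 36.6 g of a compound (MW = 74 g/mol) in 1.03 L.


C = (mass / MW) / volume
C = (36.6 / 74) / 1.03
C = 0.4802 M

0.4802 M


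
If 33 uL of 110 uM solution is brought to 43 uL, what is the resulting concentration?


C2 = C1 * V1 / V2
C2 = 110 * 33 / 43
C2 = 84.4186 uM

84.4186 uM


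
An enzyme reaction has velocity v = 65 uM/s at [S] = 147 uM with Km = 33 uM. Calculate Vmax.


Vmax = v * (Km + [S]) / [S]
Vmax = 65 * (33 + 147) / 147
Vmax = 79.5918 uM/s

79.5918 uM/s


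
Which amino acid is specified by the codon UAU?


Standard genetic code lookup.
Codon UAU -> Tyr

Tyr


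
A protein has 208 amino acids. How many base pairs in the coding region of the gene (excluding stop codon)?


Each amino acid = 1 codon = 3 bp
bp = 208 * 3 = 624 bp

624 bp


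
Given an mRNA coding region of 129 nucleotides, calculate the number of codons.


codons = nucleotides / 3
codons = 129 / 3 = 43

43


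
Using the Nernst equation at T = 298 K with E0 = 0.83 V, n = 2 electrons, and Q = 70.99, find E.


E = E0 - (RT/nF) * ln(Q)
E = 0.83 - (8.314 * 298 / (2 * 96485)) * ln(70.99)
E = 0.7753 V

0.7753 V


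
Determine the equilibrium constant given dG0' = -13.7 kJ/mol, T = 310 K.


Keq = exp(-dG0 * 1000 / (R * T))
Keq = exp(-(-13.7) * 1000 / (8.314 * 310))
Keq = 203.478

203.478


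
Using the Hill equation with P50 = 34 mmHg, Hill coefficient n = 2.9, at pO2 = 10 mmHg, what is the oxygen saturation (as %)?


Y = pO2^n / (P50^n + pO2^n)
Y = 10^2.9 / (34^2.9 + 10^2.9)
Y = 2.8%

2.8%


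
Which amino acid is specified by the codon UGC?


Standard genetic code lookup.
Codon UGC -> Cys

Cys


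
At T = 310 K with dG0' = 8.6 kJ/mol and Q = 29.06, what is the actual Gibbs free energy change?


dG = dG0' + RT * ln(Q) / 1000
dG = 8.6 + 8.314 * 310 * ln(29.06) / 1000
dG = 17.284 kJ/mol

17.284 kJ/mol


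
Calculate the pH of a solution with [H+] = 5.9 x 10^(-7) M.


pH = -log10([H+])
pH = -log10(5.9 x 10^(-7))
pH = 6.2291

6.2291


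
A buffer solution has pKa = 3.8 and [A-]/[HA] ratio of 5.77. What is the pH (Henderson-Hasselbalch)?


pH = pKa + log10([A-]/[HA])
pH = 3.8 + log10(5.77)
pH = 4.5612

4.5612


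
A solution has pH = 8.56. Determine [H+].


[H+] = 10^(-pH)
[H+] = 10^(-8.56)
[H+] = 2.754e-09 M

2.754e-09 M


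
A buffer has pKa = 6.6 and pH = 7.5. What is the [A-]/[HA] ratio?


[A-]/[HA] = 10^(pH - pKa)
= 10^(7.5 - 6.6)
= 7.9433

7.9433


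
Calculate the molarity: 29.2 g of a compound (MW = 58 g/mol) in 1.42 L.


C = (mass / MW) / volume
C = (29.2 / 58) / 1.42
C = 0.3545 M

0.3545 M


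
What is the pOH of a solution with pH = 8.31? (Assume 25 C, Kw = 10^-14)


pOH = 14 - pH
pOH = 14 - 8.31
pOH = 5.69

5.69


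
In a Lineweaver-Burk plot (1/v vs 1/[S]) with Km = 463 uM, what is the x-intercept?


x-intercept = -1/Km
= -1/463
= -0.0022 1/uM

-0.0022 1/uM


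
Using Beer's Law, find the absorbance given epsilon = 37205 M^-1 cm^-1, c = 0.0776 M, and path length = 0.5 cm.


A = epsilon * c * l
A = 37205 * 0.0776 * 0.5
A = 1443.554

1443.554


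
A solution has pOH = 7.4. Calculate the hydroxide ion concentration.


[OH-] = 10^(-pOH)
[OH-] = 10^(-7.4)
[OH-] = 3.981e-08 M

3.981e-08 M


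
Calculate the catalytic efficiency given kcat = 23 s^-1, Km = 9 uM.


Catalytic efficiency = kcat / Km
= 23 / 9
= 2.5556 uM^-1*s^-1

2.5556 uM^-1*s^-1


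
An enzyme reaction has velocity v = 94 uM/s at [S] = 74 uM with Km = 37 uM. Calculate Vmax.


Vmax = v * (Km + [S]) / [S]
Vmax = 94 * (37 + 74) / 74
Vmax = 141.0 uM/s

141.0 uM/s


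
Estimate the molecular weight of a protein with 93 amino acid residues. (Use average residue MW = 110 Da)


MW = n_residues * 110 Da
MW = 93 * 110
MW = 10230 Da

10230 Da


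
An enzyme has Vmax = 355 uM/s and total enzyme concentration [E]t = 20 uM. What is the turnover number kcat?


kcat = Vmax / [E]t
kcat = 355 / 20
kcat = 17.75 s^-1

17.75 s^-1


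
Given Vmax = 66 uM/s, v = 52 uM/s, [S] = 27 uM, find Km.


Km = [S] * (Vmax - v) / v
Km = 27 * (66 - 52) / 52
Km = 7.2692 uM

7.2692 uM


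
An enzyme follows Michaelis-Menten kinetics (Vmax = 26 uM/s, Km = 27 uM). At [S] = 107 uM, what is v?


v = Vmax * [S] / (Km + [S])
v = 26 * 107 / (27 + 107)
v = 20.7612 uM/s

20.7612 uM/s


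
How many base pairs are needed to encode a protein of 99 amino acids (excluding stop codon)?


Each amino acid = 1 codon = 3 bp
bp = 99 * 3 = 297 bp

297 bp


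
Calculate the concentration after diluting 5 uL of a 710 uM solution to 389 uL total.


C2 = C1 * V1 / V2
C2 = 710 * 5 / 389
C2 = 9.126 uM

9.126 uM


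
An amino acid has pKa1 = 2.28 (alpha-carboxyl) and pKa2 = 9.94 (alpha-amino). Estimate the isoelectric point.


pI = (pKa1 + pKa2) / 2
pI = (2.28 + 9.94) / 2
pI = 6.11

6.11


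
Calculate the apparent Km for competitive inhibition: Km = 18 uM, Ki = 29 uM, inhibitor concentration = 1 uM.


Km_app = Km * (1 + [I]/Ki)
Km_app = 18 * (1 + 1/29)
Km_app = 18.6207 uM

18.6207 uM


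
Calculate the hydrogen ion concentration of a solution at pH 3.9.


[H+] = 10^(-pH)
[H+] = 10^(-3.9)
[H+] = 1.259e-04 M

1.259e-04 M


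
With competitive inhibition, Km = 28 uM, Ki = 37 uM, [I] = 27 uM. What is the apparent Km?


Km_app = Km * (1 + [I]/Ki)
Km_app = 28 * (1 + 27/37)
Km_app = 48.4324 uM

48.4324 uM


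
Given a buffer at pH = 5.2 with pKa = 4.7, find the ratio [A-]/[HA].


[A-]/[HA] = 10^(pH - pKa)
= 10^(5.2 - 4.7)
= 3.1623

3.1623


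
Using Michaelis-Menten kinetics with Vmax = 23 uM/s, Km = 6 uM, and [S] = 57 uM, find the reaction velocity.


v = Vmax * [S] / (Km + [S])
v = 23 * 57 / (6 + 57)
v = 20.8095 uM/s

20.8095 uM/s


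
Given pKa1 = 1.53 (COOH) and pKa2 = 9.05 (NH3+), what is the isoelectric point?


pI = (pKa1 + pKa2) / 2
pI = (1.53 + 9.05) / 2
pI = 5.29

5.29


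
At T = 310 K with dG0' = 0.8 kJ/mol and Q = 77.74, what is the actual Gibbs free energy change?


dG = dG0' + RT * ln(Q) / 1000
dG = 0.8 + 8.314 * 310 * ln(77.74) / 1000
dG = 12.0201 kJ/mol

12.0201 kJ/mol


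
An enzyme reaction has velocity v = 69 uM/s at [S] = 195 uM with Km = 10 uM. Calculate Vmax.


Vmax = v * (Km + [S]) / [S]
Vmax = 69 * (10 + 195) / 195
Vmax = 72.5385 uM/s

72.5385 uM/s


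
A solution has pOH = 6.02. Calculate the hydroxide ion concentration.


[OH-] = 10^(-pOH)
[OH-] = 10^(-6.02)
[OH-] = 9.550e-07 M

9.550e-07 M


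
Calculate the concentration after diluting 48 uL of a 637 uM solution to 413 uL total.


C2 = C1 * V1 / V2
C2 = 637 * 48 / 413
C2 = 74.0339 uM

74.0339 uM


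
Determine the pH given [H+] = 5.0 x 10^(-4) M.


pH = -log10([H+])
pH = -log10(5.0 x 10^(-4))
pH = 3.301

3.301


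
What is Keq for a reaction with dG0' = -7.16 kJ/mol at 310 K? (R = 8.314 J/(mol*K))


Keq = exp(-dG0 * 1000 / (R * T))
Keq = exp(-(-7.16) * 1000 / (8.314 * 310))
Keq = 16.0877

16.0877


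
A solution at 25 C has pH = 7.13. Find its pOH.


pOH = 14 - pH
pOH = 14 - 7.13
pOH = 6.87

6.87


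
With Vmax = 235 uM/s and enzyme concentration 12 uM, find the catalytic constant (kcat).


kcat = Vmax / [E]t
kcat = 235 / 12
kcat = 19.5833 s^-1

19.5833 s^-1


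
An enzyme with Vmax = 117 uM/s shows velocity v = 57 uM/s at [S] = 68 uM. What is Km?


Km = [S] * (Vmax - v) / v
Km = 68 * (117 - 57) / 57
Km = 71.5789 uM

71.5789 uM


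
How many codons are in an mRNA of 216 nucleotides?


codons = nucleotides / 3
codons = 216 / 3 = 72

72


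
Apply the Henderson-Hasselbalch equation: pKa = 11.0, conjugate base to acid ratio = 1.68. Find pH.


pH = pKa + log10([A-]/[HA])
pH = 11.0 + log10(1.68)
pH = 11.2253

11.2253


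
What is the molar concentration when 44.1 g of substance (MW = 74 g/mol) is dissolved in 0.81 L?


C = (mass / MW) / volume
C = (44.1 / 74) / 0.81
C = 0.7357 M

0.7357 M


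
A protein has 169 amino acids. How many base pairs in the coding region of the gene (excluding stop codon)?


Each amino acid = 1 codon = 3 bp
bp = 169 * 3 = 507 bp

507 bp


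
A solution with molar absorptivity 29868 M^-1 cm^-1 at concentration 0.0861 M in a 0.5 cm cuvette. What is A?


A = epsilon * c * l
A = 29868 * 0.0861 * 0.5
A = 1285.8174

1285.8174


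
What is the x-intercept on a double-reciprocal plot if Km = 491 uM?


x-intercept = -1/Km
= -1/491
= -0.002 1/uM

-0.002 1/uM


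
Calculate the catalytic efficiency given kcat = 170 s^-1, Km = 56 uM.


Catalytic efficiency = kcat / Km
= 170 / 56
= 3.0357 uM^-1*s^-1

3.0357 uM^-1*s^-1


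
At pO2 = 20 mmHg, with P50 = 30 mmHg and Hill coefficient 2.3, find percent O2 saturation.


Y = pO2^n / (P50^n + pO2^n)
Y = 20^2.3 / (30^2.3 + 20^2.3)
Y = 28.24%

28.24%


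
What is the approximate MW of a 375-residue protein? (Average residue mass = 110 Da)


MW = n_residues * 110 Da
MW = 375 * 110
MW = 41250 Da

41250 Da


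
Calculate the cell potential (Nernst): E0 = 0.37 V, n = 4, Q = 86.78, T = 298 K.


E = E0 - (RT/nF) * ln(Q)
E = 0.37 - (8.314 * 298 / (4 * 96485)) * ln(86.78)
E = 0.3413 V

0.3413 V


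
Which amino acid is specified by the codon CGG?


Standard genetic code lookup.
Codon CGG -> Arg

Arg


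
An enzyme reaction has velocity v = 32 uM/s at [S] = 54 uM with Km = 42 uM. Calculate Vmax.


Vmax = v * (Km + [S]) / [S]
Vmax = 32 * (42 + 54) / 54
Vmax = 56.8889 uM/s

56.8889 uM/s


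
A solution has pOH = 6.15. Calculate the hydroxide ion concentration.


[OH-] = 10^(-pOH)
[OH-] = 10^(-6.15)
[OH-] = 7.079e-07 M

7.079e-07 M


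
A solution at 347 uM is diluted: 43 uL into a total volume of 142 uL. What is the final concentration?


C2 = C1 * V1 / V2
C2 = 347 * 43 / 142
C2 = 105.0775 uM

105.0775 uM


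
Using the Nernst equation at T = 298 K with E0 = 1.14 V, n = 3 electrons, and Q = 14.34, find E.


E = E0 - (RT/nF) * ln(Q)
E = 1.14 - (8.314 * 298 / (3 * 96485)) * ln(14.34)
E = 1.1172 V

1.1172 V


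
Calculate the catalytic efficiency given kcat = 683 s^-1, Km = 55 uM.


Catalytic efficiency = kcat / Km
= 683 / 55
= 12.4182 uM^-1*s^-1

12.4182 uM^-1*s^-1


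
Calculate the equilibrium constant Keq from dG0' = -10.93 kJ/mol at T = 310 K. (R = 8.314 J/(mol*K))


Keq = exp(-dG0 * 1000 / (R * T))
Keq = exp(-(-10.93) * 1000 / (8.314 * 310))
Keq = 69.4638

69.4638


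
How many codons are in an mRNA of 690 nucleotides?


codons = nucleotides / 3
codons = 690 / 3 = 230

230


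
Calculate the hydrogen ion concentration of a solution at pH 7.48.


[H+] = 10^(-pH)
[H+] = 10^(-7.48)
[H+] = 3.311e-08 M

3.311e-08 M


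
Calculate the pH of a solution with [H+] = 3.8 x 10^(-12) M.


pH = -log10([H+])
pH = -log10(3.8 x 10^(-12))
pH = 11.4202

11.4202


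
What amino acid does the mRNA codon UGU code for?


Standard genetic code lookup.
Codon UGU -> Cys

Cys


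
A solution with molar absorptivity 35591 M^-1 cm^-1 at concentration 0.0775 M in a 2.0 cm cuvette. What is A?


A = epsilon * c * l
A = 35591 * 0.0775 * 2.0
A = 5516.605

5516.605


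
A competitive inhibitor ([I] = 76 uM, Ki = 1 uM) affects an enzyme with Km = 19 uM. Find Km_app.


Km_app = Km * (1 + [I]/Ki)
Km_app = 19 * (1 + 76/1)
Km_app = 1463.0 uM

1463.0 uM


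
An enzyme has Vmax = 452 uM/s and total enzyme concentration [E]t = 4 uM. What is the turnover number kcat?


kcat = Vmax / [E]t
kcat = 452 / 4
kcat = 113.0 s^-1

113.0 s^-1


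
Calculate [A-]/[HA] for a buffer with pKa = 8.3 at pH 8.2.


[A-]/[HA] = 10^(pH - pKa)
= 10^(8.2 - 8.3)
= 0.7943

0.7943


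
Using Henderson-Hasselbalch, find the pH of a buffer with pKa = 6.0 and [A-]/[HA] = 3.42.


pH = pKa + log10([A-]/[HA])
pH = 6.0 + log10(3.42)
pH = 6.534

6.534


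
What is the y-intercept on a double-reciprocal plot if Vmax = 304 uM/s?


y-intercept = 1/Vmax
= 1/304
= 0.0033 s/uM

0.0033 s/uM


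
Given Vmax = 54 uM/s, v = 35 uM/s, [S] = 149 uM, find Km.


Km = [S] * (Vmax - v) / v
Km = 149 * (54 - 35) / 35
Km = 80.8857 uM

80.8857 uM


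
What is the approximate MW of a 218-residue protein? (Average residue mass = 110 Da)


MW = n_residues * 110 Da
MW = 218 * 110
MW = 23980 Da

23980 Da


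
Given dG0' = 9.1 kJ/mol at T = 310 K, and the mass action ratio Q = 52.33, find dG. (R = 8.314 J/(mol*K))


dG = dG0' + RT * ln(Q) / 1000
dG = 9.1 + 8.314 * 310 * ln(52.33) / 1000
dG = 19.3 kJ/mol

19.3 kJ/mol


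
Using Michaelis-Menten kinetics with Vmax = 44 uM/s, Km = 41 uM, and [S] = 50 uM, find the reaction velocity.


v = Vmax * [S] / (Km + [S])
v = 44 * 50 / (41 + 50)
v = 24.1758 uM/s

24.1758 uM/s


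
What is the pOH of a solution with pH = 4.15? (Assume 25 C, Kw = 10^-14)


pOH = 14 - pH
pOH = 14 - 4.15
pOH = 9.85

9.85


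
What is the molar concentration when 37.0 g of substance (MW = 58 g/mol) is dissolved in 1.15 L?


C = (mass / MW) / volume
C = (37.0 / 58) / 1.15
C = 0.5547 M

0.5547 M


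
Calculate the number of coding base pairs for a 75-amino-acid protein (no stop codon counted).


Each amino acid = 1 codon = 3 bp
bp = 75 * 3 = 225 bp

225 bp


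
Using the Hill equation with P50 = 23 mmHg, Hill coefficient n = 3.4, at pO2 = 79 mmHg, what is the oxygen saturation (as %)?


Y = pO2^n / (P50^n + pO2^n)
Y = 79^3.4 / (23^3.4 + 79^3.4)
Y = 98.52%

98.52%


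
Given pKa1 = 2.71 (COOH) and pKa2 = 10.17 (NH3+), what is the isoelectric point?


pI = (pKa1 + pKa2) / 2
pI = (2.71 + 10.17) / 2
pI = 6.44

6.44


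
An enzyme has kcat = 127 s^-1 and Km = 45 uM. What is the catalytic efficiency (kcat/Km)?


Catalytic efficiency = kcat / Km
= 127 / 45
= 2.8222 uM^-1*s^-1

2.8222 uM^-1*s^-1


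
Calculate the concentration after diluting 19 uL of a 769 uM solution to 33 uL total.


C2 = C1 * V1 / V2
C2 = 769 * 19 / 33
C2 = 442.7576 uM

442.7576 uM


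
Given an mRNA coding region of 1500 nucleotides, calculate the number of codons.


codons = nucleotides / 3
codons = 1500 / 3 = 500

500


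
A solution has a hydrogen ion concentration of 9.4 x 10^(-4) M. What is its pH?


pH = -log10([H+])
pH = -log10(9.4 x 10^(-4))
pH = 3.0269

3.0269


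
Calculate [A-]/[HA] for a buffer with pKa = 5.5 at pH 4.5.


[A-]/[HA] = 10^(pH - pKa)
= 10^(4.5 - 5.5)
= 0.1

0.1


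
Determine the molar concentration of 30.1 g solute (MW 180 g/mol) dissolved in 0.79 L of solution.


C = (mass / MW) / volume
C = (30.1 / 180) / 0.79
C = 0.2117 M

0.2117 M


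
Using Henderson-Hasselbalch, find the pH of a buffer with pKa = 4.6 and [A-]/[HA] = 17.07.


pH = pKa + log10([A-]/[HA])
pH = 4.6 + log10(17.07)
pH = 5.8322

5.8322


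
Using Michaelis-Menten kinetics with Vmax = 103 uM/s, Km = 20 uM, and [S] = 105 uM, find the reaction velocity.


v = Vmax * [S] / (Km + [S])
v = 103 * 105 / (20 + 105)
v = 86.52 uM/s

86.52 uM/s


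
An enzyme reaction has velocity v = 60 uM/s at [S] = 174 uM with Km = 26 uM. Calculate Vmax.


Vmax = v * (Km + [S]) / [S]
Vmax = 60 * (26 + 174) / 174
Vmax = 68.9655 uM/s

68.9655 uM/s


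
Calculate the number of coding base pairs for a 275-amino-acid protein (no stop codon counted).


Each amino acid = 1 codon = 3 bp
bp = 275 * 3 = 825 bp

825 bp


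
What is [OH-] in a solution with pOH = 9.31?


[OH-] = 10^(-pOH)
[OH-] = 10^(-9.31)
[OH-] = 4.898e-10 M

4.898e-10 M


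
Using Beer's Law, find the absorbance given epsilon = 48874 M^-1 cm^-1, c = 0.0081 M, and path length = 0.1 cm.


A = epsilon * c * l
A = 48874 * 0.0081 * 0.1
A = 39.5879

39.5879


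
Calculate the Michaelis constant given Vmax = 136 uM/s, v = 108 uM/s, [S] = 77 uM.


Km = [S] * (Vmax - v) / v
Km = 77 * (136 - 108) / 108
Km = 19.963 uM

19.963 uM


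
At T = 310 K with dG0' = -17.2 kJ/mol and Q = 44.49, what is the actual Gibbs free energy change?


dG = dG0' + RT * ln(Q) / 1000
dG = -17.2 + 8.314 * 310 * ln(44.49) / 1000
dG = -7.4183 kJ/mol

-7.4183 kJ/mol


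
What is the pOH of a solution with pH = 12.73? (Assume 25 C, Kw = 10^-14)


pOH = 14 - pH
pOH = 14 - 12.73
pOH = 1.27

1.27


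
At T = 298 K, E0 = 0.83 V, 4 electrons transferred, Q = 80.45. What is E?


E = E0 - (RT/nF) * ln(Q)
E = 0.83 - (8.314 * 298 / (4 * 96485)) * ln(80.45)
E = 0.8018 V

0.8018 V


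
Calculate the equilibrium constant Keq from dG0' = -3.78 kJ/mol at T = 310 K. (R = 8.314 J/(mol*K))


Keq = exp(-dG0 * 1000 / (R * T))
Keq = exp(-(-3.78) * 1000 / (8.314 * 310))
Keq = 4.3346

4.3346


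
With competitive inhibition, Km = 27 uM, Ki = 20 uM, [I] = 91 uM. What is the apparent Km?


Km_app = Km * (1 + [I]/Ki)
Km_app = 27 * (1 + 91/20)
Km_app = 149.85 uM

149.85 uM


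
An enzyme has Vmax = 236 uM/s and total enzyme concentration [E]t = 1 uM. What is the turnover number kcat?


kcat = Vmax / [E]t
kcat = 236 / 1
kcat = 236.0 s^-1

236.0 s^-1


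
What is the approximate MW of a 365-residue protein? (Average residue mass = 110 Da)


MW = n_residues * 110 Da
MW = 365 * 110
MW = 40150 Da

40150 Da


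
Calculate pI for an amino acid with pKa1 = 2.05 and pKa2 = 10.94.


pI = (pKa1 + pKa2) / 2
pI = (2.05 + 10.94) / 2
pI = 6.495

6.495


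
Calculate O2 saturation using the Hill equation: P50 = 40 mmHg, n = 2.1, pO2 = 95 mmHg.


Y = pO2^n / (P50^n + pO2^n)
Y = 95^2.1 / (40^2.1 + 95^2.1)
Y = 86.01%

86.01%


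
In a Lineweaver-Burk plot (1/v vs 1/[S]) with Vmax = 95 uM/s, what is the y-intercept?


y-intercept = 1/Vmax
= 1/95
= 0.0105 s/uM

0.0105 s/uM


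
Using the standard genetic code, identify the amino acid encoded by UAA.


Standard genetic code lookup.
Codon UAA -> Stop

Stop


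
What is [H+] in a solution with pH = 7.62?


[H+] = 10^(-pH)
[H+] = 10^(-7.62)
[H+] = 2.399e-08 M

2.399e-08 M


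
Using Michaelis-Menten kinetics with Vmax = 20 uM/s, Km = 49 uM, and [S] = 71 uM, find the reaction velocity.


v = Vmax * [S] / (Km + [S])
v = 20 * 71 / (49 + 71)
v = 11.8333 uM/s

11.8333 uM/s


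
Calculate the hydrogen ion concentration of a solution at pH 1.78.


[H+] = 10^(-pH)
[H+] = 10^(-1.78)
[H+] = 0.0166 M

0.0166 M


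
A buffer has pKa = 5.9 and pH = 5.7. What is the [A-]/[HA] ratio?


[A-]/[HA] = 10^(pH - pKa)
= 10^(5.7 - 5.9)
= 0.631

0.631


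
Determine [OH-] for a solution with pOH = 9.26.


[OH-] = 10^(-pOH)
[OH-] = 10^(-9.26)
[OH-] = 5.495e-10 M

5.495e-10 M


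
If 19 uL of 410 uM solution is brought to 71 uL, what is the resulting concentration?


C2 = C1 * V1 / V2
C2 = 410 * 19 / 71
C2 = 109.7183 uM

109.7183 uM


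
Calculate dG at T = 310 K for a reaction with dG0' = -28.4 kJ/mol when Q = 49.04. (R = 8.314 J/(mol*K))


dG = dG0' + RT * ln(Q) / 1000
dG = -28.4 + 8.314 * 310 * ln(49.04) / 1000
dG = -18.3674 kJ/mol

-18.3674 kJ/mol


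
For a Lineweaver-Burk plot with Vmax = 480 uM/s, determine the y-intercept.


y-intercept = 1/Vmax
= 1/480
= 0.0021 s/uM

0.0021 s/uM


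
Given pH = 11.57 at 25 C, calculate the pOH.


pOH = 14 - pH
pOH = 14 - 11.57
pOH = 2.43

2.43


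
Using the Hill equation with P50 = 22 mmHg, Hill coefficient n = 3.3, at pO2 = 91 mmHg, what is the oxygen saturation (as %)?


Y = pO2^n / (P50^n + pO2^n)
Y = 91^3.3 / (22^3.3 + 91^3.3)
Y = 99.09%

99.09%


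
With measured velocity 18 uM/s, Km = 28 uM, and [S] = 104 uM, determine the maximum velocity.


Vmax = v * (Km + [S]) / [S]
Vmax = 18 * (28 + 104) / 104
Vmax = 22.8462 uM/s

22.8462 uM/s


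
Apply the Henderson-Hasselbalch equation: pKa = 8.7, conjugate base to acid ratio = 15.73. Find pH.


pH = pKa + log10([A-]/[HA])
pH = 8.7 + log10(15.73)
pH = 9.8967

9.8967


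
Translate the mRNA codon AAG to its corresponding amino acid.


Standard genetic code lookup.
Codon AAG -> Lys

Lys


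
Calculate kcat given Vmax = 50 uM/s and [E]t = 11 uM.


kcat = Vmax / [E]t
kcat = 50 / 11
kcat = 4.5455 s^-1

4.5455 s^-1


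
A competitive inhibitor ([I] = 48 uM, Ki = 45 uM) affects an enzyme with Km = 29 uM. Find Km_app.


Km_app = Km * (1 + [I]/Ki)
Km_app = 29 * (1 + 48/45)
Km_app = 59.9333 uM

59.9333 uM


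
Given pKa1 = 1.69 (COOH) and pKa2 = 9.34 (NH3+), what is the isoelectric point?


pI = (pKa1 + pKa2) / 2
pI = (1.69 + 9.34) / 2
pI = 5.515

5.515


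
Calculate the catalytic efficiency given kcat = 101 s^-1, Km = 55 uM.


Catalytic efficiency = kcat / Km
= 101 / 55
= 1.8364 uM^-1*s^-1

1.8364 uM^-1*s^-1


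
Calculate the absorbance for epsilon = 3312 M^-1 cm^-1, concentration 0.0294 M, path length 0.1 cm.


A = epsilon * c * l
A = 3312 * 0.0294 * 0.1
A = 9.7373

9.7373


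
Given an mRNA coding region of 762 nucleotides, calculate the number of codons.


codons = nucleotides / 3
codons = 762 / 3 = 254

254
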